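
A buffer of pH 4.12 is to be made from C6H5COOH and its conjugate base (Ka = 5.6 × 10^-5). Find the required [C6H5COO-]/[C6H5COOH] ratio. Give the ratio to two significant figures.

pKa = -log(5.6 × 10^-5) = 4.252
pH = pKa + log(r) ⇒ log(r) = 4.12 − 4.252 = -0.132
r = [C6H5COO-]/[C6H5COOH] = 10^(-0.132) = 0.738

ratio = 0.74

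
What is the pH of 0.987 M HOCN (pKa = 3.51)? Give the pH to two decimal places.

HOCN ⇌ OCN- + H+
Ka = 10^(−3.51) = 3.09 × 10^-4
Let x = [H+] at equilibrium. Ka = x²/(0.987 − x).
Assume x ≪ 0.987: x ≈ √(3.09 × 10^-4 × 0.987) = 1.75 × 10^-2 M
pH = −log[H+] = −log(1.75 × 10^-2) = 1.76

pH = 1.76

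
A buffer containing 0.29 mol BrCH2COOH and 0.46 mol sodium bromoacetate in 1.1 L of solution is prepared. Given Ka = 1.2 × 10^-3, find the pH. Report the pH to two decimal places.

pKa = −log(1.2 × 10^-3) = 2.921
Henderson–Hasselbalch: pH = pKa + log([BrCH2COO-]/[BrCH2COOH]) = 2.921 + log(0.46/0.29)
pH = 2.921 + (+0.200) = 3.12

pH = 3.12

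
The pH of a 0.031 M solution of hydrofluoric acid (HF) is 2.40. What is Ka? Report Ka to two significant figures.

[H+] = 10^(-2.40) = 3.98 × 10^-3 M
At equilibrium [HA] = 0.031 − 3.98 × 10^-3 = 2.70 × 10^-2 M
Ka = [H+][A-]/[HA] = (3.98 × 10^-3)² / 2.70 × 10^-2 = 5.9 × 10^-4

Ka = 5.9 × 10^-4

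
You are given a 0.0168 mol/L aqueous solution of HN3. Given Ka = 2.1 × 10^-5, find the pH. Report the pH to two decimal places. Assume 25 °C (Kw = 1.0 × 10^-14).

pH = 3.23

HN3 ⇌ N3- + H+
Let x = [H+] at equilibrium. Ka = x²/(0.0168 − x).
Since Ka ≪ C₀, x ≈ √(Ka·C₀) = 5.94 × 10^-4 M.
pH = −log(5.94 × 10^-4) = 3.23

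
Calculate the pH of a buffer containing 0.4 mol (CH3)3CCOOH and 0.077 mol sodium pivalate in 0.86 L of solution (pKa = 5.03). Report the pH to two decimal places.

pH = 4.31

pH = pKa + log([A⁻]/[HA]) = 5.03 + log(0.077/0.4)
pH = 5.03 + (-0.716) = 4.31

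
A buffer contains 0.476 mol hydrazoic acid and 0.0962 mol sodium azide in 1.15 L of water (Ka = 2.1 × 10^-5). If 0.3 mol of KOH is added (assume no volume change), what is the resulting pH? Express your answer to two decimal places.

After neutralization: n(HN3) = 0.176 mol, n(N3-) = 0.396 mol.
pKa = −log(2.1 × 10^-5) = 4.678
Henderson–Hasselbalch with mole ratio 0.396/0.176: pH = 4.678 + (+0.352)

pH = 5.03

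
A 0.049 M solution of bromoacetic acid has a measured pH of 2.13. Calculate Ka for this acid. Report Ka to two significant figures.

Ka = 1.3 × 10^-3

[H+] = 10^(-2.13) = 7.41 × 10^-3 M
At equilibrium [HA] = 0.049 − 7.41 × 10^-3 = 4.16 × 10^-2 M
Ka = [H+][A-]/[HA] = (7.41 × 10^-3)² / 4.16 × 10^-2 = 1.3 × 10^-3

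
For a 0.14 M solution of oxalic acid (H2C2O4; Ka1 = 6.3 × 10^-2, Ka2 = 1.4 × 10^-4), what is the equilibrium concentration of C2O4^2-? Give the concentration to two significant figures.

First ionization gives [H+] ≈ [HC2O4-] = 6.76 × 10^-2 M.
Second step: Ka2 = [H+][C2O4^2-]/[HC2O4-] ≈ [C2O4^2-] (since [H+] ≈ [HC2O4-]).
So [C2O4^2-] ≈ Ka2.

1.4 × 10^-4 M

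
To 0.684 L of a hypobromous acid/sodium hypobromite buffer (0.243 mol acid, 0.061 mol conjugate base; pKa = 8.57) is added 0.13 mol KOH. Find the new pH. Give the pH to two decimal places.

pH = 8.80

After neutralization: n(HOBr) = 0.113 mol, n(OBr-) = 0.191 mol.
pH = pKa + log(n_OBr-/n_HOBr) = 8.57 + log(0.191/0.113) = 8.57 + (+0.228)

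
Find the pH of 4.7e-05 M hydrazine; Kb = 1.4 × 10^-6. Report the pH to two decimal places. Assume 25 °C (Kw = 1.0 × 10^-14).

N2H4 + H2O ⇌ N2H5+ + OH-
Kb = x²/(4.7e-05 − x) = 1.4 × 10^-6
x is not negligible relative to C₀; solve x² + 1.4e-06·x − 6.58e-11 = 0.
x = [−1.4e-06 + √(1.4e-06² + 2.63e-10)]/2 = 7.44 × 10^-6 M
pOH = −log(7.44 × 10^-6) = 5.13; pH = 14.00 − 5.13 = 8.87

pH = 8.87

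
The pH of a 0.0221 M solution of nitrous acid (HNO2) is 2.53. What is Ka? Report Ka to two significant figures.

Ka = 4.5 × 10^-4

[H+] = 10^(-2.53) = 2.95 × 10^-3 M
At equilibrium [HA] = 0.0221 − 2.95 × 10^-3 = 1.92 × 10^-2 M
Ka = [H+][A-]/[HA] = (2.95 × 10^-3)² / 1.92 × 10^-2 = 4.5 × 10^-4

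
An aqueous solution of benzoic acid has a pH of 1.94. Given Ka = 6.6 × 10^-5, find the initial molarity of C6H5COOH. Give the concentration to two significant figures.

C₀ = 2.0 M

[H+] = 10^(-1.94) = 1.15 × 10^-2 M = x
Ka = x²/(C₀ − x) ⇒ C₀ = x + x²/Ka
C₀ = 1.15 × 10^-2 + (1.15 × 10^-2)²/(6.6 × 10^-5) = 2.02 M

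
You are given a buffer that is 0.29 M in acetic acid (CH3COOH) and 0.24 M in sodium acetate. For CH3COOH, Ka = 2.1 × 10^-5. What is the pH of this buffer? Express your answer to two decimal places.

pKa = −log(2.1 × 10^-5) = 4.678
pH = pKa + log([A⁻]/[HA]) = 4.678 + log(0.24/0.29)
pH = 4.678 + (-0.082) = 4.60

pH = 4.60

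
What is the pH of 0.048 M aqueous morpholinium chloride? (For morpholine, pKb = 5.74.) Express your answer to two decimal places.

pH = 4.79

C4H8ONH2+ is the conjugate acid of the weak base C4H8ONH.
Kb = 10^(−5.74) = 1.82 × 10^-6
Ka = Kw/Kb = 1.0×10^-14 / 1.82 × 10^-6 = 5.49 × 10^-9
Ka = x²/(0.048 − x) = 5.49 × 10^-9
Since Ka ≪ C₀, x ≈ √(Ka·C₀) = 1.62 × 10^-5 M.
pH = −log[H+] = −log(1.62 × 10^-5) = 4.79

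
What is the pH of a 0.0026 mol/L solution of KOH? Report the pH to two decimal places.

KOH is a strong base; [OH-] = 0.0026 M.
pOH = -log(0.0026) = 2.59
pH = 14.00 - 2.59 = 11.41

pH = 11.41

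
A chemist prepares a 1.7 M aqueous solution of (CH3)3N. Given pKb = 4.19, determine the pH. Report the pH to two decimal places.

pH = 12.02

(CH3)3N + H2O ⇌ (CH3)3NH+ + OH-
Kb = 10^(−4.19) = 6.46 × 10^-5
From the ICE table, Kb = x²/(1.7 − x) = 6.46 × 10^-5.
Neglecting x in the denominator: x = √(6.46 × 10^-5 × 1.7) = 1.05 × 10^-2 M
pOH = 1.98, so pH = 14.00 − pOH = 12.02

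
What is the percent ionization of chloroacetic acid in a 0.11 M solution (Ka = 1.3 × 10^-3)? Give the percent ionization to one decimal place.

ClCH2COOH ⇌ ClCH2COO- + H+; let x = [H+] at equilibrium.
Solve x² + 0.0013x − 0.000143 = 0 → x = 1.13 × 10^-2 M
Fraction ionized = 1.13 × 10^-2 / 0.11 = 0.1027 → 10.3%

10.3%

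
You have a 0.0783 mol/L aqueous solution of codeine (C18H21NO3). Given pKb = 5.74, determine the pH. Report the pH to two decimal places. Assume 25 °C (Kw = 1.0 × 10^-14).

C18H21NO3 + H2O ⇌ C18H22NO3+ + OH-
Kb = 10^(−5.74) = 1.82 × 10^-6
From the ICE table, Kb = x²/(0.0783 − x) = 1.82 × 10^-6.
Since Kb ≪ C₀, x ≈ √(Kb·C₀) = 3.77 × 10^-4 M.
pOH = −log(3.77 × 10^-4) = 3.42; pH = 14.00 − 3.42 = 10.58

pH = 10.58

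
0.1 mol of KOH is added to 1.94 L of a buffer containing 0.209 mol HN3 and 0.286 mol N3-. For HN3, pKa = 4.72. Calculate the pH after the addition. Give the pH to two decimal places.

After neutralization: n(HN3) = 0.109 mol, n(N3-) = 0.386 mol.
pH = pKa + log([A⁻]/[HA]) = 4.72 + log(0.386/0.109) = 4.72 +0.549

pH = 5.27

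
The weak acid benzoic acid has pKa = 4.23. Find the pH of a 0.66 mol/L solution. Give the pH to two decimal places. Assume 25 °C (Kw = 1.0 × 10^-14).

C6H5COOH ⇌ C6H5COO- + H+
Ka = 10^(−4.23) = 5.89 × 10^-5
Ka = [H+]²/(0.66 − [H+]) = 5.89 × 10^-5
Since Ka ≪ C₀, [H+] ≈ √(Ka·C₀) = 6.23 × 10^-3 M.
pH = −log[H+] = −log(6.23 × 10^-3) = 2.21

pH = 2.21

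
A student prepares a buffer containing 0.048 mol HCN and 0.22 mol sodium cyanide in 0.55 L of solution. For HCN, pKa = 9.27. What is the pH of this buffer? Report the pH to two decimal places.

pH = 9.93

pH = pKa + log([A⁻]/[HA]) = 9.27 + log(0.22/0.048)
pH = 9.27 + (+0.661) = 9.93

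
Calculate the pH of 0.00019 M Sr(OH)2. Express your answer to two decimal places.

Sr(OH)2 is a strong base (each formula unit releases 2 OH-); [OH-] = 0.00038 M.
pOH = -log(0.00038) = 3.42
pH = 14.00 - 3.42 = 10.58

pH = 10.58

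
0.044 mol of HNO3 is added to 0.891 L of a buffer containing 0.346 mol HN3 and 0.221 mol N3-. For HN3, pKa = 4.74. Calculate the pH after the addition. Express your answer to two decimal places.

pH = 4.40

After neutralization: n(HN3) = 0.39 mol, n(N3-) = 0.177 mol.
pH = pKa + log(n_N3-/n_HN3) = 4.74 + log(0.177/0.39) = 4.74 + (-0.343)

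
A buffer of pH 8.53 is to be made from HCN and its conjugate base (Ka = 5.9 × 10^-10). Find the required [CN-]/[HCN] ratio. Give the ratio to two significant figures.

pKa = -log(5.9 × 10^-10) = 9.229
pH = pKa + log(r) ⇒ log(r) = 8.53 − 9.229 = -0.699
r = [CN-]/[HCN] = 10^(-0.699) = 0.2

ratio = 0.20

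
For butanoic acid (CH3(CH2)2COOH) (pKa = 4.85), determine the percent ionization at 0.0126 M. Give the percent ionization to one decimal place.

3.3%

CH3(CH2)2COOH ⇌ CH3(CH2)2COO- + H+; let x = [H+] at equilibrium.
Ka = 10^(−4.85) = 1.41 × 10^-5
x ≈ √(Ka·C₀) = √(1.41 × 10^-5 × 0.0126) = 4.21 × 10^-4 M
% ionization = x/C₀ × 100% = 4.21 × 10^-4/0.0126 × 100% = 3.3%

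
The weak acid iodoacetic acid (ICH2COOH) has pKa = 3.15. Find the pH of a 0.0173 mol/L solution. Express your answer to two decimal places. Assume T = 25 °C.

ICH2COOH ⇌ ICH2COO- + H+
Ka = 10^(−3.15) = 7.08 × 10^-4
Ka = x²/(0.0173 − x) = 7.08 × 10^-4
Here C₀/Ka ≈ 24.4, so the small-x approximation fails. Use the quadratic:
x = (−Ka + √(Ka² + 4·Ka·C₀))/2 = 3.16 × 10^-3 M
pH = −log[H+] = −log(3.16 × 10^-3) = 2.50

pH = 2.50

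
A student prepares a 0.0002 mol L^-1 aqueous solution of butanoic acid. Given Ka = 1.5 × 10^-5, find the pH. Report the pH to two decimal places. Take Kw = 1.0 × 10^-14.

pH = 4.32

CH3(CH2)2COOH ⇌ CH3(CH2)2COO- + H+
Ka = [H+]²/(0.0002 − [H+]) = 1.5 × 10^-5
Here C₀/Ka ≈ 13.3, so the small-[H+] approximation fails. Use the quadratic:
[H+] = [−1.5e-05 + √(1.5e-05² + 1.2e-08)]/2 = 4.78 × 10^-5 M
pH = −log[H+] = −log(4.78 × 10^-5) = 4.32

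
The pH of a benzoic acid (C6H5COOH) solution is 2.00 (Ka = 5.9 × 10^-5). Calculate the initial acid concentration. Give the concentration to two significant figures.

[H+] = 10^(-2.00) = 1.00 × 10^-2 M = x
Ka = x²/(C₀ − x) ⇒ C₀ = x + x²/Ka
C₀ = 1.00 × 10^-2 + (1.00 × 10^-2)²/(5.9 × 10^-5) = 1.70 M

C₀ = 1.7 M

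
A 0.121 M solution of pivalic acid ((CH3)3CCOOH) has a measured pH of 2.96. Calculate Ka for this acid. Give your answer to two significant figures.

Ka = 1.0 × 10^-5

[H+] = 10^(-2.96) = 1.10 × 10^-3 M
At equilibrium [HA] = 0.121 − 1.10 × 10^-3 = 1.20 × 10^-1 M
Ka = [H+][A-]/[HA] = (1.10 × 10^-3)² / 1.20 × 10^-1 = 1.0 × 10^-5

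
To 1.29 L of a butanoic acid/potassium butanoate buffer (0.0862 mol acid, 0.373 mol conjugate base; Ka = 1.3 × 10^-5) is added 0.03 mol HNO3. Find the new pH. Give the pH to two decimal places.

After neutralization: n(CH3(CH2)2COOH) = 0.116 mol, n(CH3(CH2)2COO-) = 0.343 mol.
pKa = −log(1.3 × 10^-5) = 4.886
pH = pKa + log(n_CH3(CH2)2COO-/n_CH3(CH2)2COOH) = 4.886 + log(0.343/0.116) = 4.886 + (+0.471)

pH = 5.36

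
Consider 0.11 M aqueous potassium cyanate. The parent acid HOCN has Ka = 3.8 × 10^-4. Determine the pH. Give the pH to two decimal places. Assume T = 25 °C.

pH = 8.23

OCN- is the conjugate base of the weak acid HOCN.
Kb = Kw/Ka = 1.0×10^-14 / 3.8 × 10^-4 = 2.63 × 10^-11
From the ICE table, Kb = x²/(0.11 − x) = 2.63 × 10^-11.
Assume x ≪ 0.11: x ≈ √(2.63 × 10^-11 × 0.11) = 1.70 × 10^-6 M
pOH = −log(1.70 × 10^-6) = 5.77; pH = 14.00 − 5.77 = 8.23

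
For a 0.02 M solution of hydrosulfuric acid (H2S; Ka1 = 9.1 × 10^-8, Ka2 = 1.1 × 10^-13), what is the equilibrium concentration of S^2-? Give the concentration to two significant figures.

1.1 × 10^-13 M

First ionization gives [H+] ≈ [HS-] = 4.27 × 10^-5 M.
Second step: Ka2 = [H+][S^2-]/[HS-] ≈ [S^2-] (since [H+] ≈ [HS-]).
So [S^2-] ≈ Ka2.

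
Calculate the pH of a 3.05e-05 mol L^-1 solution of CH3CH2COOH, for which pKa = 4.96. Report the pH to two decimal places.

CH3CH2COOH ⇌ CH3CH2COO- + H+
Ka = 10^(−4.96) = 1.10 × 10^-5
Let x = [H+] at equilibrium. Ka = x²/(3.05e-05 − x).
The 5% rule fails; solving x² + Ka·x − Ka·C₀ = 0 exactly:
x = (−Ka + √(Ka² + 4·Ka·C₀))/2 = 1.36 × 10^-5 M
pH = −log(1.36 × 10^-5) = 4.87

pH = 4.87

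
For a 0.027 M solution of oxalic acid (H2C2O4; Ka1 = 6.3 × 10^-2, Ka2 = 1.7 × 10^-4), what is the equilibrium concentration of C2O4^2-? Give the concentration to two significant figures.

1.7 × 10^-4 M

First ionization gives [H+] ≈ [HC2O4-] = 2.04 × 10^-2 M.
Second step: Ka2 = [H+][C2O4^2-]/[HC2O4-] ≈ [C2O4^2-] (since [H+] ≈ [HC2O4-]).
So [C2O4^2-] ≈ Ka2.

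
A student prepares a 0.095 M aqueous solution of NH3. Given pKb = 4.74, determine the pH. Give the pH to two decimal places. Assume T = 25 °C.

NH3 + H2O ⇌ NH4+ + OH-
Kb = 10^(−4.74) = 1.82 × 10^-5
Kb = [OH-]²/(0.095 − [OH-]) = 1.82 × 10^-5
Neglecting [OH-] in the denominator: [OH-] = √(1.82 × 10^-5 × 0.095) = 1.31 × 10^-3 M
([OH-]/C₀ = 1.4% < 5%, so the approximation holds.)
pOH = −log(1.31 × 10^-3) = 2.88; pH = 14.00 − 2.88 = 11.12

pH = 11.12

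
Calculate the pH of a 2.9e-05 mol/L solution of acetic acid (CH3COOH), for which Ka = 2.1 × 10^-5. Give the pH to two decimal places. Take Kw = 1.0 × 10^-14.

pH = 4.79

CH3COOH ⇌ CH3COO- + H+
Ka = [H+]²/(2.9e-05 − [H+]) = 2.1 × 10^-5
Here C₀/Ka ≈ 1.38, so the small-[H+] approximation fails. Use the quadratic:
[H+] = (−Ka + √(Ka² + 4·Ka·C₀))/2 = 1.63 × 10^-5 M
pH = −log(1.63 × 10^-5) = 4.79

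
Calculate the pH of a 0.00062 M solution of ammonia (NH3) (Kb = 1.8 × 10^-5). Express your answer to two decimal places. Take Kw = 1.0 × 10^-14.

pH = 9.99

NH3 + H2O ⇌ NH4+ + OH-
Let x = [OH-] at equilibrium. Kb = x²/(0.00062 − x).
x is not negligible relative to C₀; solve x² + 1.8e-05·x − 1.12e-08 = 0.
x = [−1.8e-05 + √(1.8e-05² + 4.46e-08)]/2 = 9.70 × 10^-5 M
pOH = 4.01, so pH = 14.00 − pOH = 9.99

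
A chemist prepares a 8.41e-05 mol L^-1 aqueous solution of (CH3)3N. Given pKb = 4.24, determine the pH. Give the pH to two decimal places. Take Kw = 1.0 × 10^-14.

(CH3)3N + H2O ⇌ (CH3)3NH+ + OH-
Kb = 10^(−4.24) = 5.75 × 10^-5
From the ICE table, Kb = x²/(8.41e-05 − x) = 5.75 × 10^-5.
x is not negligible relative to C₀; solve x² + 5.75e-05·x − 4.84e-09 = 0.
x = [−5.75e-05 + √(5.75e-05² + 1.93e-08)]/2 = 4.65 × 10^-5 M
pOH = 4.33, so pH = 14.00 − pOH = 9.67

pH = 9.67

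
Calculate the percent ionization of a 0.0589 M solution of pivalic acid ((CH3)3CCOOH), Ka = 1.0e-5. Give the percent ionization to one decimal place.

1.3%

(CH3)3CCOOH ⇌ (CH3)3CCOO- + H+; let x = [H+] at equilibrium.
x ≈ √(Ka·C₀) = √(1.0 × 10^-5 × 0.0589) = 7.67 × 10^-4 M
Fraction ionized = 7.67 × 10^-4 / 0.0589 = 0.0130 → 1.3%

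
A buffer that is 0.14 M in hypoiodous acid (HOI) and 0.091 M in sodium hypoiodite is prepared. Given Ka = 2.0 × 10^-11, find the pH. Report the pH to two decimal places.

pH = 10.51

pKa = −log(2.0 × 10^-11) = 10.699
Using pH = pKa + log([base]/[acid]) with [base]/[acid] = 0.091/0.14:
pH = 10.699 + (-0.187) = 10.51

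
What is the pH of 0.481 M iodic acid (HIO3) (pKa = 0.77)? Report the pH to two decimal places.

HIO3 ⇌ IO3- + H+
Ka = 10^(−0.77) = 1.70 × 10^-1
From the ICE table, Ka = [H+]²/(0.481 − [H+]) = 1.70 × 10^-1.
Here C₀/Ka ≈ 2.83, so the small-[H+] approximation fails. Use the quadratic:
[H+] = [−0.17 + √(0.17² + 0.327)]/2 = 2.13 × 10^-1 M
pH = −log(2.13 × 10^-1) = 0.67

pH = 0.67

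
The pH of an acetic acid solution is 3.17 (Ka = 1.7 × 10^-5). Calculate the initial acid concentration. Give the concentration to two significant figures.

[H+] = 10^(-3.17) = 6.76 × 10^-4 M = x
Ka = x²/(C₀ − x) ⇒ C₀ = x + x²/Ka
C₀ = 6.76 × 10^-4 + (6.76 × 10^-4)²/(1.7 × 10^-5) = 2.76 × 10^-2 M

C₀ = 2.8 × 10^-2 M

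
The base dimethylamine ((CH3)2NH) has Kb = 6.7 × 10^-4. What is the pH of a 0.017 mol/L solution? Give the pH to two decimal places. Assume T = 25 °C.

pH = 11.49

(CH3)2NH + H2O ⇌ (CH3)2NH2+ + OH-
From the ICE table, Kb = [OH-]²/(0.017 − [OH-]) = 6.7 × 10^-4.
Here C₀/Kb ≈ 25.4, so the small-[OH-] approximation fails. Use the quadratic:
[OH-] = (−Kb + √(Kb² + 4·Kb·C₀))/2 = 3.06 × 10^-3 M
pOH = 2.51, so pH = 14.00 − pOH = 11.49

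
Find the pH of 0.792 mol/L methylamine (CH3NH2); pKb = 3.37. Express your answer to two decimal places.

CH3NH2 + H2O ⇌ CH3NH3+ + OH-
Kb = 10^(−3.37) = 4.27 × 10^-4
Kb = [OH-]²/(0.792 − [OH-]) = 4.27 × 10^-4
Assume [OH-] ≪ 0.792: [OH-] ≈ √(4.27 × 10^-4 × 0.792) = 1.84 × 10^-2 M
([OH-]/C₀ = 2.3% < 5%, so the approximation holds.)
pOH = −log(1.84 × 10^-2) = 1.74; pH = 14.00 − 1.74 = 12.26

pH = 12.26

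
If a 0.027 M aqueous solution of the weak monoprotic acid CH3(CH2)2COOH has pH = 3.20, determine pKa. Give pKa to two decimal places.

pKa = 4.82

[H+] = 10^(-3.20) = 6.31 × 10^-4 M
At equilibrium [HA] = 0.027 − 6.31 × 10^-4 = 2.64 × 10^-2 M
Ka = [H+][A-]/[HA] = (6.31 × 10^-4)² / 2.64 × 10^-2 = 1.51 × 10^-5
pKa = -log(1.51 × 10^-5) = 4.82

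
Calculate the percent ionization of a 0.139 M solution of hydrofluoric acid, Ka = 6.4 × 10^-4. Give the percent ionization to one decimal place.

HF ⇌ F- + H+; let x = [H+] at equilibrium.
Ka = x²/(C₀ − x); solving the quadratic gives x = 9.12 × 10^-3 M.
Fraction ionized = 9.12 × 10^-3 / 0.139 = 0.0656 → 6.6%

6.6%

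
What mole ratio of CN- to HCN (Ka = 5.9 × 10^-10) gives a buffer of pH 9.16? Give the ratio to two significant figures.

ratio = 0.85

pKa = -log(5.9 × 10^-10) = 9.229
pH = pKa + log(r) ⇒ log(r) = 9.16 − 9.229 = -0.069
r = [CN-]/[HCN] = 10^(-0.069) = 0.853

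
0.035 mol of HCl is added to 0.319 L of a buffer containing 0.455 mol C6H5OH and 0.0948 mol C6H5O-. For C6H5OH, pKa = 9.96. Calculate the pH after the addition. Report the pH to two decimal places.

After neutralization: n(C6H5OH) = 0.49 mol, n(C6H5O-) = 0.0598 mol.
pH = pKa + log(n_C6H5O-/n_C6H5OH) = 9.96 + log(0.0598/0.49) = 9.96 + (-0.913)

pH = 9.05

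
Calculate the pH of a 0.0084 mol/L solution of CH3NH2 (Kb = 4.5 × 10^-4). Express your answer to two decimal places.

pH = 11.24

CH3NH2 + H2O ⇌ CH3NH3+ + OH-
From the ICE table, Kb = [OH-]²/(0.0084 − [OH-]) = 4.5 × 10^-4.
[OH-] is not negligible relative to C₀; solve [OH-]² + 0.00045·[OH-] − 3.78e-06 = 0.
[OH-] = [−0.00045 + √(0.00045² + 1.51e-05)]/2 = 1.73 × 10^-3 M
pOH = −log(1.73 × 10^-3) = 2.76; pH = 14.00 − 2.76 = 11.24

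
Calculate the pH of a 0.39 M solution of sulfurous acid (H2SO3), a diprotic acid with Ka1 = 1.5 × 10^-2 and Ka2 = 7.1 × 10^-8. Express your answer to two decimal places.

Since Ka1 ≫ Ka2, the first ionization dominates [H+].
Ka1 = x²/(0.39 − x) = 1.5 × 10^-2
Solving the quadratic: x = (−Ka1 + √(Ka1² + 4·Ka1·C₀))/2 = 6.94 × 10^-2 M
pH = −log(6.94 × 10^-2) = 1.16

pH = 1.16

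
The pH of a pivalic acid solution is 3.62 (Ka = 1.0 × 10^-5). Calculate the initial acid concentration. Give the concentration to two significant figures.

[H+] = 10^(-3.62) = 2.40 × 10^-4 M = x
Ka = x²/(C₀ − x) ⇒ C₀ = x + x²/Ka
C₀ = 2.40 × 10^-4 + (2.40 × 10^-4)²/(1.0 × 10^-5) = 6.00 × 10^-3 M

C₀ = 6.0 × 10^-3 M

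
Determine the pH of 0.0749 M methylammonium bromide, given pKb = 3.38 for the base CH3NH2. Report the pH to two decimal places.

CH3NH3+ is the conjugate acid of the weak base CH3NH2.
Kb = 10^(−3.38) = 4.17 × 10^-4
Ka = Kw/Kb = 1.0×10^-14 / 4.17 × 10^-4 = 2.40 × 10^-11
Ka = [H+]²/(0.0749 − [H+]) = 2.40 × 10^-11
Since Ka ≪ C₀, [H+] ≈ √(Ka·C₀) = 1.34 × 10^-6 M.
Check: 0.0018% ionized — well under 5%, approximation valid.
pH = −log(1.34 × 10^-6) = 5.87

pH = 5.87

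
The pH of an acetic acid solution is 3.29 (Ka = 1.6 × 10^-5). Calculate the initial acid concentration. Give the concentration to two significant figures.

C₀ = 1.7 × 10^-2 M

[H+] = 10^(-3.29) = 5.13 × 10^-4 M = x
Ka = x²/(C₀ − x) ⇒ C₀ = x + x²/Ka
C₀ = 5.13 × 10^-4 + (5.13 × 10^-4)²/(1.6 × 10^-5) = 1.70 × 10^-2 M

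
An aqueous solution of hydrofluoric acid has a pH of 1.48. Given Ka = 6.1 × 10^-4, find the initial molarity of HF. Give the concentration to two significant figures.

C₀ = 1.8 M

[H+] = 10^(-1.48) = 3.31 × 10^-2 M = x
Ka = x²/(C₀ − x) ⇒ C₀ = x + x²/Ka
C₀ = 3.31 × 10^-2 + (3.31 × 10^-2)²/(6.1 × 10^-4) = 1.83 M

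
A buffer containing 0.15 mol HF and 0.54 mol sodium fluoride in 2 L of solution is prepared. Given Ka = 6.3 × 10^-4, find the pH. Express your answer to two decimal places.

pH = 3.76

pKa = −log(6.3 × 10^-4) = 3.201
Using pH = pKa + log([base]/[acid]) with [base]/[acid] = 0.54/0.15:
pH = 3.201 + (+0.556) = 3.76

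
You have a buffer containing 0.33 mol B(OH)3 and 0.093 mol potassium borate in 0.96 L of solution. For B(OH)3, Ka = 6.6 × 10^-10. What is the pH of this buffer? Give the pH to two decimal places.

pKa = −log(6.6 × 10^-10) = 9.180
Using pH = pKa + log([base]/[acid]) with [base]/[acid] = 0.093/0.33:
pH = 9.180 + (-0.550) = 8.63

pH = 8.63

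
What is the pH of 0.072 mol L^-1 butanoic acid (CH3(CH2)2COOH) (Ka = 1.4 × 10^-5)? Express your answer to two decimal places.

pH = 3.00

CH3(CH2)2COOH ⇌ CH3(CH2)2COO- + H+
Ka = x²/(0.072 − x) = 1.4 × 10^-5
Since Ka ≪ C₀, x ≈ √(Ka·C₀) = 1.00 × 10^-3 M.
(x/C₀ = 1.4% < 5%, so the approximation holds.)
pH = −log[H+] = −log(1.00 × 10^-3) = 3.00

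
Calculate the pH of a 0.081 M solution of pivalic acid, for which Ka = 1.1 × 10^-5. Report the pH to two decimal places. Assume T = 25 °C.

(CH3)3CCOOH ⇌ (CH3)3CCOO- + H+
Ka = [H+]²/(0.081 − [H+]) = 1.1 × 10^-5
Neglecting [H+] in the denominator: [H+] = √(1.1 × 10^-5 × 0.081) = 9.44 × 10^-4 M
Check: 1.2% ionized — well under 5%, approximation valid.
pH = −log[H+] = −log(9.44 × 10^-4) = 3.03

pH = 3.03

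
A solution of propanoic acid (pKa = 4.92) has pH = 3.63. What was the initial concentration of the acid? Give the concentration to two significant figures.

[H+] = 10^(-3.63) = 2.34 × 10^-4 M = x
Ka = 10^(−4.92) = 1.20 × 10^-5
Ka = x²/(C₀ − x) ⇒ C₀ = x + x²/Ka
C₀ = 2.34 × 10^-4 + (2.34 × 10^-4)²/(1.20 × 10^-5) = 4.80 × 10^-3 M

C₀ = 4.8 × 10^-3 M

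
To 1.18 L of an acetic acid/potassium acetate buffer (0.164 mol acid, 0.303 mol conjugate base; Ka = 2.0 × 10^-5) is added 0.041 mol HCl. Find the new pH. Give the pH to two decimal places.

Added H+ converts CH3COO- to CH3COOH: CH3COOH → 0.205 mol, CH3COO- → 0.262 mol.
pKa = −log(2.0 × 10^-5) = 4.699
Henderson–Hasselbalch with mole ratio 0.262/0.205: pH = 4.699 + (+0.107)

pH = 4.81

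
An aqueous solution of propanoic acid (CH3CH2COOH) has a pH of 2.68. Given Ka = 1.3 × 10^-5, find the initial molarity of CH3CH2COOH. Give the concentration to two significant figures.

[H+] = 10^(-2.68) = 2.09 × 10^-3 M = x
Ka = x²/(C₀ − x) ⇒ C₀ = x + x²/Ka
C₀ = 2.09 × 10^-3 + (2.09 × 10^-3)²/(1.3 × 10^-5) = 3.38 × 10^-1 M

C₀ = 3.4 × 10^-1 M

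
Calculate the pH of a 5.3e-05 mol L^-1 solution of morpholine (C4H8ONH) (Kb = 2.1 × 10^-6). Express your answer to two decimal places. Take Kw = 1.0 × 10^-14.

C4H8ONH + H2O ⇌ C4H8ONH2+ + OH-
Kb = x²/(5.3e-05 − x) = 2.1 × 10^-6
x is not negligible relative to C₀; solve x² + 2.1e-06·x − 1.11e-10 = 0.
x = (−Kb + √(Kb² + 4·Kb·C₀))/2 = 9.55 × 10^-6 M
pOH = 5.02, so pH = 14.00 − pOH = 8.98

pH = 8.98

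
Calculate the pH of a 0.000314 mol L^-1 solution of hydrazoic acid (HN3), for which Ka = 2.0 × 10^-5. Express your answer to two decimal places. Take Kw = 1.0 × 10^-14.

pH = 4.16

HN3 ⇌ N3- + H+
From the ICE table, Ka = [H+]²/(0.000314 − [H+]) = 2.0 × 10^-5.
Here C₀/Ka ≈ 15.7, so the small-[H+] approximation fails. Use the quadratic:
[H+] = [−2e-05 + √(2e-05² + 2.51e-08)]/2 = 6.99 × 10^-5 M
pH = −log(6.99 × 10^-5) = 4.16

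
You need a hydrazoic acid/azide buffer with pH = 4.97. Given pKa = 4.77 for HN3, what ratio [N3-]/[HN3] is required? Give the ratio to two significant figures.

pH = pKa + log(r) ⇒ log(r) = 4.97 − 4.77 = +0.20
r = [N3-]/[HN3] = 10^(+0.20) = 1.58

ratio = 1.6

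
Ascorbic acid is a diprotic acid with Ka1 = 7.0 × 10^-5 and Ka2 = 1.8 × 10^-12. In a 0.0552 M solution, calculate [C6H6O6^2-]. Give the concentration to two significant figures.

First ionization gives [H+] ≈ [HC6H6O6-] = 1.97 × 10^-3 M.
Second step: Ka2 = [H+][C6H6O6^2-]/[HC6H6O6-] ≈ [C6H6O6^2-] (since [H+] ≈ [HC6H6O6-]).
So [C6H6O6^2-] ≈ Ka2.

1.8 × 10^-12 M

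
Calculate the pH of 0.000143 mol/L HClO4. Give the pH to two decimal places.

pH = 3.84

HClO4 is a strong acid and dissociates completely, so [H+] = 0.000143 M.
pH = -log(0.000143) = 3.84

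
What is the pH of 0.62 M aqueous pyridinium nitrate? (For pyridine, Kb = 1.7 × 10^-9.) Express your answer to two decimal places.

C5H5NH+ is the conjugate acid of the weak base C5H5N.
Ka = Kw/Kb = 1.0×10^-14 / 1.7 × 10^-9 = 5.88 × 10^-6
From the ICE table, Ka = [H+]²/(0.62 − [H+]) = 5.88 × 10^-6.
Assume [H+] ≪ 0.62: [H+] ≈ √(5.88 × 10^-6 × 0.62) = 1.91 × 10^-3 M
([H+]/C₀ = 0.31% < 5%, so the approximation holds.)
pH = −log(1.91 × 10^-3) = 2.72

pH = 2.72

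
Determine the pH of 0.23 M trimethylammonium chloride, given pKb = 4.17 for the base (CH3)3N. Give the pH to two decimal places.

(CH3)3NH+ is the conjugate acid of the weak base (CH3)3N.
Kb = 10^(−4.17) = 6.76 × 10^-5
Ka = Kw/Kb = 1.0×10^-14 / 6.76 × 10^-5 = 1.48 × 10^-10
Ka = [H+]²/(0.23 − [H+]) = 1.48 × 10^-10
Neglecting [H+] in the denominator: [H+] = √(1.48 × 10^-10 × 0.23) = 5.83 × 10^-6 M
Check: 0.0025% ionized — well under 5%, approximation valid.
pH = −log[H+] = −log(5.83 × 10^-6) = 5.23

pH = 5.23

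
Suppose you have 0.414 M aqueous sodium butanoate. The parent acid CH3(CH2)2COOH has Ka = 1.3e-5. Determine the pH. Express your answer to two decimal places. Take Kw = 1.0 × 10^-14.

CH3(CH2)2COO- is the conjugate base of the weak acid CH3(CH2)2COOH.
Kb = Kw/Ka = 1.0×10^-14 / 1.3 × 10^-5 = 7.69 × 10^-10
From the ICE table, Kb = [OH-]²/(0.414 − [OH-]) = 7.69 × 10^-10.
Neglecting [OH-] in the denominator: [OH-] = √(7.69 × 10^-10 × 0.414) = 1.78 × 10^-5 M
pOH = 4.75, so pH = 14.00 − pOH = 9.25

pH = 9.25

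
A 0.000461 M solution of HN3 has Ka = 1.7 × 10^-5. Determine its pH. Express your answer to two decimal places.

pH = 4.09

HN3 ⇌ N3- + H+
Let x = [H+] at equilibrium. Ka = x²/(0.000461 − x).
Here C₀/Ka ≈ 27.1, so the small-x approximation fails. Use the quadratic:
x = [−1.7e-05 + √(1.7e-05² + 3.13e-08)]/2 = 8.04 × 10^-5 M
pH = −log(8.04 × 10^-5) = 4.09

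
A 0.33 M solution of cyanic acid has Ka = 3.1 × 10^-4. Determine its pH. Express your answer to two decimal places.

HOCN ⇌ OCN- + H+
Ka = [H+]²/(0.33 − [H+]) = 3.1 × 10^-4
Since Ka ≪ C₀, [H+] ≈ √(Ka·C₀) = 1.01 × 10^-2 M.
pH = −log(1.01 × 10^-2) = 2.00

pH = 2.00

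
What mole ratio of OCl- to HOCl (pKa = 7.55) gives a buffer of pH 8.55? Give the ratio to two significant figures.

ratio = 10

pH = pKa + log(r) ⇒ log(r) = 8.55 − 7.55 = +1.00
r = [OCl-]/[HOCl] = 10^(+1.00) = 10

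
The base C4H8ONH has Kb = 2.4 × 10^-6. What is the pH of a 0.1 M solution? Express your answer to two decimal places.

C4H8ONH + H2O ⇌ C4H8ONH2+ + OH-
From the ICE table, Kb = x²/(0.1 − x) = 2.4 × 10^-6.
Since Kb ≪ C₀, x ≈ √(Kb·C₀) = 4.90 × 10^-4 M.
Check: 0.49% ionized — well under 5%, approximation valid.
pOH = −log(4.90 × 10^-4) = 3.31; pH = 14.00 − 3.31 = 10.69

pH = 10.69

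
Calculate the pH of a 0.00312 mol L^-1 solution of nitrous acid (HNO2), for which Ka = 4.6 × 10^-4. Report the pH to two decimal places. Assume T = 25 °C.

HNO2 ⇌ NO2- + H+
Ka = x²/(0.00312 − x) = 4.6 × 10^-4
The 5% rule fails; solving x² + Ka·x − Ka·C₀ = 0 exactly:
x = [−0.00046 + √(0.00046² + 5.74e-06)]/2 = 9.90 × 10^-4 M
pH = −log(9.90 × 10^-4) = 3.00

pH = 3.00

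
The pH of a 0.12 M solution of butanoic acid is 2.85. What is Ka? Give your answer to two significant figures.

[H+] = 10^(-2.85) = 1.41 × 10^-3 M
At equilibrium [HA] = 0.12 − 1.41 × 10^-3 = 1.19 × 10^-1 M
Ka = [H+][A-]/[HA] = (1.41 × 10^-3)² / 1.19 × 10^-1 = 1.7 × 10^-5

Ka = 1.7 × 10^-5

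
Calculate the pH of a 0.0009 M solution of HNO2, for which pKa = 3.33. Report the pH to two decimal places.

pH = 3.34

HNO2 ⇌ NO2- + H+
Ka = 10^(−3.33) = 4.68 × 10^-4
Ka = [H+]²/(0.0009 − [H+]) = 4.68 × 10^-4
[H+] is not negligible relative to C₀; solve [H+]² + 0.000468·[H+] − 4.21e-07 = 0.
[H+] = [−0.000468 + √(0.000468² + 1.68e-06)]/2 = 4.56 × 10^-4 M
pH = −log[H+] = −log(4.56 × 10^-4) = 3.34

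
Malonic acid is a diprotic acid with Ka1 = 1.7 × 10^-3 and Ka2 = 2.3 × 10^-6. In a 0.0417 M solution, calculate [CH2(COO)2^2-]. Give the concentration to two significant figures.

2.3 × 10^-6 M

First ionization gives [H+] ≈ [CH2(COOH)COO-] = 7.61 × 10^-3 M.
Second step: Ka2 = [H+][CH2(COO)2^2-]/[CH2(COOH)COO-] ≈ [CH2(COO)2^2-] (since [H+] ≈ [CH2(COOH)COO-]).
So [CH2(COO)2^2-] ≈ Ka2.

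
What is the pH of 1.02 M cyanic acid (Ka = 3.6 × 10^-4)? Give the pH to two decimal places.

HOCN ⇌ OCN- + H+
From the ICE table, Ka = x²/(1.02 − x) = 3.6 × 10^-4.
Neglecting x in the denominator: x = √(3.6 × 10^-4 × 1.02) = 1.92 × 10^-2 M
pH = −log(1.92 × 10^-2) = 1.72

pH = 1.72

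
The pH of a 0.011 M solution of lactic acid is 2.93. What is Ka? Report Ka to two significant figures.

[H+] = 10^(-2.93) = 1.17 × 10^-3 M
At equilibrium [HA] = 0.011 − 1.17 × 10^-3 = 9.83 × 10^-3 M
Ka = [H+][A-]/[HA] = (1.17 × 10^-3)² / 9.83 × 10^-3 = 1.4 × 10^-4

Ka = 1.4 × 10^-4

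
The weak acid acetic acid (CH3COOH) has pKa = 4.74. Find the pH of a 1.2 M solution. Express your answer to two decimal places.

CH3COOH ⇌ CH3COO- + H+
Ka = 10^(−4.74) = 1.82 × 10^-5
From the ICE table, Ka = [H+]²/(1.2 − [H+]) = 1.82 × 10^-5.
Neglecting [H+] in the denominator: [H+] = √(1.82 × 10^-5 × 1.2) = 4.67 × 10^-3 M
Check: 0.39% ionized — well under 5%, approximation valid.
pH = −log[H+] = −log(4.67 × 10^-3) = 2.33

pH = 2.33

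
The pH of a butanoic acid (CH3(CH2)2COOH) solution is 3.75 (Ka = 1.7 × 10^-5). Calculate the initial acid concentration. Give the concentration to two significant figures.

C₀ = 2.0 × 10^-3 M

[H+] = 10^(-3.75) = 1.78 × 10^-4 M = x
Ka = x²/(C₀ − x) ⇒ C₀ = x + x²/Ka
C₀ = 1.78 × 10^-4 + (1.78 × 10^-4)²/(1.7 × 10^-5) = 2.04 × 10^-3 M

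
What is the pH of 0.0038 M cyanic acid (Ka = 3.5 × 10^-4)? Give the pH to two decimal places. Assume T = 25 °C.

HOCN ⇌ OCN- + H+
Ka = x²/(0.0038 − x) = 3.5 × 10^-4
The 5% rule fails; solving x² + Ka·x − Ka·C₀ = 0 exactly:
x = (−Ka + √(Ka² + 4·Ka·C₀))/2 = 9.91 × 10^-4 M
pH = −log[H+] = −log(9.91 × 10^-4) = 3.00

pH = 3.00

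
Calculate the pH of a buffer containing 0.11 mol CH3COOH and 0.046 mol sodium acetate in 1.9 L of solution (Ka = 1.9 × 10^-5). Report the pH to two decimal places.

pKa = −log(1.9 × 10^-5) = 4.721
pH = pKa + log([A⁻]/[HA]) = 4.721 + log(0.046/0.11)
pH = 4.721 + (-0.379) = 4.34

pH = 4.34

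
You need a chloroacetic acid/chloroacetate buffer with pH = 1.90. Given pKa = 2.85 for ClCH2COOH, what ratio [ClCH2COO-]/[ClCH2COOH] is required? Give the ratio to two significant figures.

pH = pKa + log(r) ⇒ log(r) = 1.90 − 2.85 = -0.95
r = [ClCH2COO-]/[ClCH2COOH] = 10^(-0.95) = 0.112

ratio = 0.11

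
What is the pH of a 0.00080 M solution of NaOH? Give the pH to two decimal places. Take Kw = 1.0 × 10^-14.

NaOH is a strong base; [OH-] = 0.0008 M.
pOH = -log(0.0008) = 3.10
pH = 14.00 - 3.10 = 10.90

pH = 10.90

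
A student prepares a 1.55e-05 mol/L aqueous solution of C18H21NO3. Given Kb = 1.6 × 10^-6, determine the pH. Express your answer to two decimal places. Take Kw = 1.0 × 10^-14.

pH = 8.63

C18H21NO3 + H2O ⇌ C18H22NO3+ + OH-
Kb = [OH-]²/(1.55e-05 − [OH-]) = 1.6 × 10^-6
Here C₀/Kb ≈ 9.69, so the small-[OH-] approximation fails. Use the quadratic:
[OH-] = (−Kb + √(Kb² + 4·Kb·C₀))/2 = 4.24 × 10^-6 M
pOH = 5.37, so pH = 14.00 − pOH = 8.63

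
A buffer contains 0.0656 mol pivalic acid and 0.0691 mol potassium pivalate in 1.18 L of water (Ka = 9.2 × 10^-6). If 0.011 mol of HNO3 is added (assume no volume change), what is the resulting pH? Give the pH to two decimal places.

Added H+ converts (CH3)3CCOO- to (CH3)3CCOOH: (CH3)3CCOOH → 0.0766 mol, (CH3)3CCOO- → 0.0581 mol.
pKa = −log(9.2 × 10^-6) = 5.036
Henderson–Hasselbalch with mole ratio 0.0581/0.0766: pH = 5.036 + (-0.120)

pH = 4.92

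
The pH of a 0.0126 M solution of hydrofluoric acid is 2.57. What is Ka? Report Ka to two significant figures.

Ka = 7.3 × 10^-4

[H+] = 10^(-2.57) = 2.69 × 10^-3 M
At equilibrium [HA] = 0.0126 − 2.69 × 10^-3 = 9.91 × 10^-3 M
Ka = [H+][A-]/[HA] = (2.69 × 10^-3)² / 9.91 × 10^-3 = 7.3 × 10^-4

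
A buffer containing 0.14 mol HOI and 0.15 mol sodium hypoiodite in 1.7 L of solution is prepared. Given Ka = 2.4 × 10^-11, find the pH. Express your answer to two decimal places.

pKa = −log(2.4 × 10^-11) = 10.620
Henderson–Hasselbalch: pH = pKa + log([OI-]/[HOI]) = 10.620 + log(0.15/0.14)
pH = 10.620 + (+0.030) = 10.65

pH = 10.65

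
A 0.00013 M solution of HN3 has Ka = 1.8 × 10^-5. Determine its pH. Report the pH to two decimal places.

pH = 4.40

HN3 ⇌ N3- + H+
From the ICE table, Ka = [H+]²/(0.00013 − [H+]) = 1.8 × 10^-5.
[H+] is not negligible relative to C₀; solve [H+]² + 1.8e-05·[H+] − 2.34e-09 = 0.
[H+] = [−1.8e-05 + √(1.8e-05² + 9.36e-09)]/2 = 4.02 × 10^-5 M
pH = −log(4.02 × 10^-5) = 4.40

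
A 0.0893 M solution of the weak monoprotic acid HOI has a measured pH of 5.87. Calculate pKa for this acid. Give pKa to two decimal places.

pKa = 10.69

[H+] = 10^(-5.87) = 1.35 × 10^-6 M
At equilibrium [HA] = 0.0893 − 1.35 × 10^-6 = 8.93 × 10^-2 M
Ka = [H+][A-]/[HA] = (1.35 × 10^-6)² / 8.93 × 10^-2 = 2.04 × 10^-11
pKa = -log(2.04 × 10^-11) = 10.69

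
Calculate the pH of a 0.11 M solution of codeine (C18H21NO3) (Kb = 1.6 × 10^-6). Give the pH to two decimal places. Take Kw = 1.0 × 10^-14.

C18H21NO3 + H2O ⇌ C18H22NO3+ + OH-
From the ICE table, Kb = x²/(0.11 − x) = 1.6 × 10^-6.
Since Kb ≪ C₀, x ≈ √(Kb·C₀) = 4.20 × 10^-4 M.
(x/C₀ = 0.38% < 5%, so the approximation holds.)
pOH = 3.38, so pH = 14.00 − pOH = 10.62

pH = 10.62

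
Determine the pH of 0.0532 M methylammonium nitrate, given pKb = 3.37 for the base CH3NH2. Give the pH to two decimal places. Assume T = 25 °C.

CH3NH3+ is the conjugate acid of the weak base CH3NH2.
Kb = 10^(−3.37) = 4.27 × 10^-4
Ka = Kw/Kb = 1.0×10^-14 / 4.27 × 10^-4 = 2.34 × 10^-11
From the ICE table, Ka = [H+]²/(0.0532 − [H+]) = 2.34 × 10^-11.
Since Ka ≪ C₀, [H+] ≈ √(Ka·C₀) = 1.12 × 10^-6 M.
pH = −log(1.12 × 10^-6) = 5.95

pH = 5.95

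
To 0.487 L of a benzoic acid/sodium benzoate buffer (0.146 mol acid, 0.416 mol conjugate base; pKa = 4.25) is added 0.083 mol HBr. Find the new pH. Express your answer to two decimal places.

pH = 4.41

After neutralization: n(C6H5COOH) = 0.229 mol, n(C6H5COO-) = 0.333 mol.
Henderson–Hasselbalch with mole ratio 0.333/0.229: pH = 4.25 + (+0.163)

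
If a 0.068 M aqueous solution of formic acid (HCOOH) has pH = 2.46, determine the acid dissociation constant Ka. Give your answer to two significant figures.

Ka = 1.9 × 10^-4

[H+] = 10^(-2.46) = 3.47 × 10^-3 M
At equilibrium [HA] = 0.068 − 3.47 × 10^-3 = 6.45 × 10^-2 M
Ka = [H+][A-]/[HA] = (3.47 × 10^-3)² / 6.45 × 10^-2 = 1.9 × 10^-4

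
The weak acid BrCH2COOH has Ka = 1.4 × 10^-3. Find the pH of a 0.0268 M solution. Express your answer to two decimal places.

BrCH2COOH ⇌ BrCH2COO- + H+
Let x = [H+] at equilibrium. Ka = x²/(0.0268 − x).
Here C₀/Ka ≈ 19.1, so the small-x approximation fails. Use the quadratic:
x = [−0.0014 + √(0.0014² + 0.00015)]/2 = 5.47 × 10^-3 M
pH = −log(5.47 × 10^-3) = 2.26

pH = 2.26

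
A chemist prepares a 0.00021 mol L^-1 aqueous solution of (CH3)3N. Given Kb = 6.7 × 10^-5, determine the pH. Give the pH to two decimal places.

pH = 9.95

(CH3)3N + H2O ⇌ (CH3)3NH+ + OH-
Kb = x²/(0.00021 − x) = 6.7 × 10^-5
x is not negligible relative to C₀; solve x² + 6.7e-05·x − 1.41e-08 = 0.
x = [−6.7e-05 + √(6.7e-05² + 5.63e-08)]/2 = 8.98 × 10^-5 M
pOH = −log(8.98 × 10^-5) = 4.05; pH = 14.00 − 4.05 = 9.95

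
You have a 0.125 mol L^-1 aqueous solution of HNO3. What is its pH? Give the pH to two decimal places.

HNO3 is a strong acid and dissociates completely, so [H+] = 0.125 M.
pH = -log(0.125) = 0.90

pH = 0.90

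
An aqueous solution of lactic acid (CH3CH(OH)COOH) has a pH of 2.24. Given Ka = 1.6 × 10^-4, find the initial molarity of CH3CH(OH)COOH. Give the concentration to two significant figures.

C₀ = 2.1 × 10^-1 M

[H+] = 10^(-2.24) = 5.75 × 10^-3 M = x
Ka = x²/(C₀ − x) ⇒ C₀ = x + x²/Ka
C₀ = 5.75 × 10^-3 + (5.75 × 10^-3)²/(1.6 × 10^-4) = 2.12 × 10^-1 M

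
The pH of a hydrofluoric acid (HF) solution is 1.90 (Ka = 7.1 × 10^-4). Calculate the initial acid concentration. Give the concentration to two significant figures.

[H+] = 10^(-1.90) = 1.26 × 10^-2 M = x
Ka = x²/(C₀ − x) ⇒ C₀ = x + x²/Ka
C₀ = 1.26 × 10^-2 + (1.26 × 10^-2)²/(7.1 × 10^-4) = 2.36 × 10^-1 M

C₀ = 2.4 × 10^-1 M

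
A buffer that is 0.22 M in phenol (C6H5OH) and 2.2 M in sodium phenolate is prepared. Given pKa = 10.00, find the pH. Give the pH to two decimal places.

Using pH = pKa + log([base]/[acid]) with [base]/[acid] = 2.2/0.22:
pH = 10.00 + (+1.000) = 11.00

pH = 11.00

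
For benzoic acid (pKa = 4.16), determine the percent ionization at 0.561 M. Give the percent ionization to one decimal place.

1.1%

C6H5COOH ⇌ C6H5COO- + H+; let x = [H+] at equilibrium.
Ka = 10^(−4.16) = 6.92 × 10^-5
x ≈ √(Ka·C₀) = √(6.92 × 10^-5 × 0.561) = 6.23 × 10^-3 M
Fraction ionized = 6.23 × 10^-3 / 0.561 = 0.0111 → 1.1%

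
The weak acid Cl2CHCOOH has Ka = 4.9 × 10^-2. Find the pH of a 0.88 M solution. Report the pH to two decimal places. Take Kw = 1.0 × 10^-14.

pH = 0.73

Cl2CHCOOH ⇌ Cl2CHCOO- + H+
Ka = x²/(0.88 − x) = 4.9 × 10^-2
x is not negligible relative to C₀; solve x² + 0.049·x − 0.0431 = 0.
x = (−Ka + √(Ka² + 4·Ka·C₀))/2 = 1.85 × 10^-1 M
pH = −log[H+] = −log(1.85 × 10^-1) = 0.73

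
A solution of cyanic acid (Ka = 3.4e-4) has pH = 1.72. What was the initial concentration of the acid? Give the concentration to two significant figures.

[H+] = 10^(-1.72) = 1.91 × 10^-2 M = x
Ka = x²/(C₀ − x) ⇒ C₀ = x + x²/Ka
C₀ = 1.91 × 10^-2 + (1.91 × 10^-2)²/(3.4 × 10^-4) = 1.09 M

C₀ = 1.1 M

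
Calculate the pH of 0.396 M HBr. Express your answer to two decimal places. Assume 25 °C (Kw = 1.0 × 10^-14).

pH = 0.40

HBr is a strong acid and dissociates completely, so [H+] = 0.396 M.
pH = -log(0.396) = 0.40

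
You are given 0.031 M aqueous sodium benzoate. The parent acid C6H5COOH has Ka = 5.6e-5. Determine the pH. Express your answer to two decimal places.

pH = 8.37

C6H5COO- is the conjugate base of the weak acid C6H5COOH.
Kb = Kw/Ka = 1.0×10^-14 / 5.6 × 10^-5 = 1.79 × 10^-10
Let x = [OH-] at equilibrium. Kb = x²/(0.031 − x).
Since Kb ≪ C₀, x ≈ √(Kb·C₀) = 2.36 × 10^-6 M.
Check: 0.0076% ionized — well under 5%, approximation valid.
pOH = 5.63, so pH = 14.00 − pOH = 8.37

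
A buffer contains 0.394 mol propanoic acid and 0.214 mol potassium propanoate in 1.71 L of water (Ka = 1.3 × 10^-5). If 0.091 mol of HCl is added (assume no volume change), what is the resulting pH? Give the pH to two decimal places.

After neutralization: n(CH3CH2COOH) = 0.485 mol, n(CH3CH2COO-) = 0.123 mol.
pKa = −log(1.3 × 10^-5) = 4.886
pH = pKa + log([A⁻]/[HA]) = 4.886 + log(0.123/0.485) = 4.886 -0.596

pH = 4.29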